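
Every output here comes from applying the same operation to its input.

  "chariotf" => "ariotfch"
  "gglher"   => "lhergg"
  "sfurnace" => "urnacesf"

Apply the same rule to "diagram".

agramdi

The pattern: move the first 2 characters to the end (rotate left by 2).
Doing the same to "diagram": "agramdi".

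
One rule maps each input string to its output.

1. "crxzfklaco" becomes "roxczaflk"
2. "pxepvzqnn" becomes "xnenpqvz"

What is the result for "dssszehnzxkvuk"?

sksusvzkexhzn

Looking at the pairs, the operation is to delete the first character, then take characters alternately from the front and the back (1st, last, 2nd, 2nd-last, ...).
Applying both steps to "dssszehnzxkvuk": "ssszehnzxkvuk", then "sksusvzkexhzn".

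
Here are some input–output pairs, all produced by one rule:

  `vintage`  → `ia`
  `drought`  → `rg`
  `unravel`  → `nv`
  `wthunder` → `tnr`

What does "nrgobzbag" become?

In each case the input is transformed by: keep one character in every 3, starting at position 2 (positions 2nd, 5th, 8th, ...).
Applying that to "nrgobzbag" gives "rba".

rba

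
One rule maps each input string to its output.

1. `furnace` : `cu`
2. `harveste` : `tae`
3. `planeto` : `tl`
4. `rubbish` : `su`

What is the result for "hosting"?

Looking at the pairs, the operation is to move the last 3 characters to the front (rotate right by 3), then keep one character in every 3, starting at position 2 (positions 2nd, 5th, 8th, ...).
Starting from "hosting": after the first operation, "inghost"; after the second, "no".

no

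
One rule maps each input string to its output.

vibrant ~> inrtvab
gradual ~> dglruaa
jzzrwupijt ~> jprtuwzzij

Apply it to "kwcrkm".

kmrwck

In each case the input is transformed by: sort the characters into alphabetical order, then move the first 2 characters to the end (rotate left by 2).
For "kwcrkm", step one produces "ckkmrw"; step two turns that into "kmrwck".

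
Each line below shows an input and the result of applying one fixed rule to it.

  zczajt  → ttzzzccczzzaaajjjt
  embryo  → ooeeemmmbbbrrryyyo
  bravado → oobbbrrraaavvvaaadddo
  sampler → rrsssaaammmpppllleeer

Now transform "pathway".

What's happening: repeat every character 3 times, then move the last 2 characters to the front (rotate right by 2).
Applying both steps to "pathway": "pppaaattthhhwwwaaayyy", then "yypppaaattthhhwwwaaay".

yypppaaattthhhwwwaaay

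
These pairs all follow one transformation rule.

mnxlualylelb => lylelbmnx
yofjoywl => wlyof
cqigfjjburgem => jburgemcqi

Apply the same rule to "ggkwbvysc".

Rule — move the first 3 characters to the end (rotate left by 3), then delete the first 3 characters.
Applying both steps to "ggkwbvysc": "wbvyscggk", then "yscggk".
(Check on "cqigfjjburgem": → "gfjjburgemcqi" → "jburgemcqi" ✓)

yscggk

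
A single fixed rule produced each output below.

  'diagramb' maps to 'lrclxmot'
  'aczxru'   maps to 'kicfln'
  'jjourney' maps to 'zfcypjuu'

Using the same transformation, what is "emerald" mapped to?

pclwopx

What's happening: move the first 2 characters to the end (rotate left by 2), then shift every letter 11 places forward in the alphabet (wrapping around).
Applying both steps to "emerald": "eraldem", then "pclwopx".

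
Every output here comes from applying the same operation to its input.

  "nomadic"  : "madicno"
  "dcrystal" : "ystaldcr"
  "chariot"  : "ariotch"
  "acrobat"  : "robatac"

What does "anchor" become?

Each output is the input with this applied: move the last 2 characters to the front (rotate right by 2), then move the last 3 characters to the front (rotate right by 3).
Starting from "anchor": after the first operation, "oranch"; after the second, "nchora".

nchora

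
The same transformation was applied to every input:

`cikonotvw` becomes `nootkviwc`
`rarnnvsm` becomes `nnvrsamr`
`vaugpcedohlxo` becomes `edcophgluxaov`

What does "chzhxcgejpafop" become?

egjcpxahfzohpc

In each case the input is transformed by: take characters alternately from the front and the back (1st, last, 2nd, 2nd-last, ...), then reverse the string.
Working it through for "chzhxcgejpafop": intermediate "cphozfhaxpcjge", final "egjcpxahfzohpc".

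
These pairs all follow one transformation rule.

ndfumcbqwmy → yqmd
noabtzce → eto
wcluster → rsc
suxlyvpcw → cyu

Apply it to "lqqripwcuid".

In each case the input is transformed by: keep one character in every 3, starting at position 2 (positions 2nd, 5th, 8th, ...), then reverse the string.
Working it through for "lqqripwcuid": intermediate "qicd", final "dciq".

dciq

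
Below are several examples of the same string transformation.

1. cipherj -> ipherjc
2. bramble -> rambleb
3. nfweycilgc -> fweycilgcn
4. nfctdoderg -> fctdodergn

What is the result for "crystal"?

What's happening: move the first character to the end.
On "crystal" that produces "rystalc".

rystalc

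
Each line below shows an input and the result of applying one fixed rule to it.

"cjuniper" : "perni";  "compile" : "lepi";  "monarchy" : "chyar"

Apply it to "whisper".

Each output is the input with this applied: delete the first 3 characters, then move the first 2 characters to the end (rotate left by 2).
So "whisper" becomes "ersp".

ersp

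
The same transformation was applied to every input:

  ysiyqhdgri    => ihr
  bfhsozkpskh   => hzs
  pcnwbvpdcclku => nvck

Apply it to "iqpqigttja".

Rule — keep one character in every 3, starting at position 3 (positions 3rd, 6th, 9th, ...).
Applying that to "iqpqigttja" gives "pgj".

pgj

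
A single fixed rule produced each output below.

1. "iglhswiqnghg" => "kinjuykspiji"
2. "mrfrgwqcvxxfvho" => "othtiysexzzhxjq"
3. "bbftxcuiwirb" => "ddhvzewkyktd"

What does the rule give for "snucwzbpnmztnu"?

The pattern: shift every letter 2 places forward in the alphabet (wrapping around).
"snucwzbpnmztnu" → "upweybdrpobvpw".

upweybdrpobvpw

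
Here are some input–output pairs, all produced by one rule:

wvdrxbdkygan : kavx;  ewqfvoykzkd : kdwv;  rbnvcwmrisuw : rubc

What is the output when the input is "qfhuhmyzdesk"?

zsfh

Looking at the pairs, the operation is to keep one character in every 3, starting at position 2 (positions 2nd, 5th, 8th, ...), then move the last 2 characters to the front (rotate right by 2).
On "qfhuhmyzdesk": the first step gives "fhzs", and the second then gives "zsfh".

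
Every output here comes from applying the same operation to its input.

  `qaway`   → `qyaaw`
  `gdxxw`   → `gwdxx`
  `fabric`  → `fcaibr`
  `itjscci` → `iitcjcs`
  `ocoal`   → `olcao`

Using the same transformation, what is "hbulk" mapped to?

hkblu

Rule — take characters alternately from the front and the back (1st, last, 2nd, 2nd-last, ...).
"hbulk" → "hkblu".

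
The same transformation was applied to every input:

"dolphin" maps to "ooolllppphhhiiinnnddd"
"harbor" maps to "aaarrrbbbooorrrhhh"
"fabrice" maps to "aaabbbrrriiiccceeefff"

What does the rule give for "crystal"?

rrryyyssstttaaalllccc

The transformation: repeat every character 3 times, then move the first 3 characters to the end (rotate left by 3).
Working it through for "crystal": intermediate "cccrrryyyssstttaaalll", final "rrryyyssstttaaalllccc".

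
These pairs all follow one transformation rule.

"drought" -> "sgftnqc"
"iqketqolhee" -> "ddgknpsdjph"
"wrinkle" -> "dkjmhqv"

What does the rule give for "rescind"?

The rule is to reverse the string, then shift every letter 1 place backward in the alphabet (wrapping around).
"rescind" → "dnicser" → "cmhbrdq".
(Check on "wrinkle": → "elknirw" → "dkjmhqv" ✓)

cmhbrdq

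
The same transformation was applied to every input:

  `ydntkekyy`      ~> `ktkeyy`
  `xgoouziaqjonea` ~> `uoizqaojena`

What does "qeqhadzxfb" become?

The rule is to delete the first 3 characters, then swap each adjacent pair of characters (1↔2, 3↔4, ...).
For "qeqhadzxfb", step one produces "hadzxfb"; step two turns that into "ahzdfxb".

ahzdfxb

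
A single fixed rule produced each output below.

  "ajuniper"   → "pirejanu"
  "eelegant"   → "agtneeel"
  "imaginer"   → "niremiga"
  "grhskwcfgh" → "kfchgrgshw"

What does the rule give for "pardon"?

The pattern: swap each adjacent pair of characters (1↔2, 3↔4, ...), then swap the front and back halves of the string.
So "pardon" becomes "rnoapd".

rnoapd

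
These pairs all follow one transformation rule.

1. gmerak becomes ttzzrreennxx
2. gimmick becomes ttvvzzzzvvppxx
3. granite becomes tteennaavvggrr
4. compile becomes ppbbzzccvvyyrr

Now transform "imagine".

Rule — double every character, then shift every letter 13 places forward in the alphabet (wrapping around) — i.e. ROT13.
For "imagine", step one produces "iimmaaggiinnee"; step two turns that into "vvzznnttvvaarr".

vvzznnttvvaarr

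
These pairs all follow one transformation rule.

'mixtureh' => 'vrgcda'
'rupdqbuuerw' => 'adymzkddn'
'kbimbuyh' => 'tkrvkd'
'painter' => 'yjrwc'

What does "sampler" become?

The transformation: shift every letter 9 places forward in the alphabet (wrapping around), then delete the last 2 characters.
"sampler" → "bjvyuna" → "bjvyu".

bjvyu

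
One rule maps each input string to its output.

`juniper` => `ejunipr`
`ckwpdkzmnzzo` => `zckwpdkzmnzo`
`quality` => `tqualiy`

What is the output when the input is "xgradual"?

axgradul

In each case the input is transformed by: move the last character to the front, then swap the first and last characters.
Doing the same to "xgradual": "axgradul".
(Check on "quality": → "yqualit" → "tqualiy" ✓)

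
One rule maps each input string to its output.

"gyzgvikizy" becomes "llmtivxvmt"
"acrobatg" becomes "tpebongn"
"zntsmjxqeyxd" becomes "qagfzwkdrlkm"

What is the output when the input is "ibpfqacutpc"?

pocsdnphgcv

In each case the input is transformed by: swap the first and last characters, then shift every letter 13 places forward in the alphabet (wrapping around) — i.e. ROT13.
So "ibpfqacutpc" becomes "pocsdnphgcv".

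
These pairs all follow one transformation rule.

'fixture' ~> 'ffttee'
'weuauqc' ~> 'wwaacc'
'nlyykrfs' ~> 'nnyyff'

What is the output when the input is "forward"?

ffwwdd

In each case the input is transformed by: keep one character in every 3, starting at position 1 (positions 1st, 4th, 7th, ...), then double every character.
Starting from "forward": after the first operation, "fwd"; after the second, "ffwwdd".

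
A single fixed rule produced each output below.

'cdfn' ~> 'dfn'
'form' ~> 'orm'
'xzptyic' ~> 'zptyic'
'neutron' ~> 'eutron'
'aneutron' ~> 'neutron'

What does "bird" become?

The transformation: delete the first character.
Applying that to "bird" gives "ird".

ird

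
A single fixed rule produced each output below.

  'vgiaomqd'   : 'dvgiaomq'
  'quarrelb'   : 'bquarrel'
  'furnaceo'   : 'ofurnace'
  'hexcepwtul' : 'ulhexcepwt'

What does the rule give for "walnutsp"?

pwalnuts

The rule is to move the first 3 characters to the end (rotate left by 3), then swap the front and back halves of the string.
For "walnutsp", step one produces "nutspwal"; step two turns that into "pwalnuts".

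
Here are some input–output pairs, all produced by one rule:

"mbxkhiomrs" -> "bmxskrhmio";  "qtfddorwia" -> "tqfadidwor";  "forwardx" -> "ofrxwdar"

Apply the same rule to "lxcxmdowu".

The rule is to move the first character to the end, then take characters alternately from the front and the back (1st, last, 2nd, 2nd-last, ...).
Working it through for "lxcxmdowu": intermediate "xcxmdowul", final "xlcuxwmod".
(Check on "qtfddorwia": → "tfddorwiaq" → "tqfadidwor" ✓)

xlcuxwmod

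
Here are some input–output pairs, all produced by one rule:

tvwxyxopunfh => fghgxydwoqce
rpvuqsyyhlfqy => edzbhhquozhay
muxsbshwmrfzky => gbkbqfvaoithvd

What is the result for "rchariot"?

qjarxcal

Rule — move the first 2 characters to the end (rotate left by 2), then shift every letter 9 places forward in the alphabet (wrapping around).
Applying both steps to "rchariot": "hariotrc", then "qjarxcal".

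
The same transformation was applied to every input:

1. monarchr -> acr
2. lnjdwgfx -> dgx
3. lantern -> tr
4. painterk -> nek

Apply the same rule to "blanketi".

nei

What's happening: delete the first 2 characters, then keep every other character starting from the second (positions 2nd, 4th, 6th, ...).
Doing the same to "blanketi": "nei".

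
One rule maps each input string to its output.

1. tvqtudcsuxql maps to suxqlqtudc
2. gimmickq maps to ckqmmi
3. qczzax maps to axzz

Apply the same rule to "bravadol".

Looking at the pairs, the operation is to delete the first 2 characters, then swap the front and back halves of the string.
Working it through for "bravadol": intermediate "avadol", final "dolava".

dolava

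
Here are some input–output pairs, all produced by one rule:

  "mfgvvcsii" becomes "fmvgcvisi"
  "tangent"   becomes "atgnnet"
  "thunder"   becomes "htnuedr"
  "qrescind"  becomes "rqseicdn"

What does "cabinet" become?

acibent

The rule is to swap each adjacent pair of characters (1↔2, 3↔4, ...).
Applying that to "cabinet" gives "acibent".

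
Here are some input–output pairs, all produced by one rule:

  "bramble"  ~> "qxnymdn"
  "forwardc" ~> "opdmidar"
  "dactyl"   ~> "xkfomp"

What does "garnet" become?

What's happening: shift every letter 12 places forward in the alphabet (wrapping around), then reverse the string.
On "garnet": the first step gives "smdzqf", and the second then gives "fqzdms".

fqzdms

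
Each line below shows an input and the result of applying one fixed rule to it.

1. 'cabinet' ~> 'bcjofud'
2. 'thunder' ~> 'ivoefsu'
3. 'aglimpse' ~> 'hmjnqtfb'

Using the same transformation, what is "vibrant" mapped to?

Each output is the input with this applied: shift every letter 1 place forward in the alphabet (wrapping around), then move the first character to the end.
Applying both steps to "vibrant": "wjcsbou", then "jcsbouw".

jcsbouw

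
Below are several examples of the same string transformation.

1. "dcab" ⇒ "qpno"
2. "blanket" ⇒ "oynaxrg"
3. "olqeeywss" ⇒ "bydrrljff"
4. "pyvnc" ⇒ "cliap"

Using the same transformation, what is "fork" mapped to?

Looking at the pairs, the operation is to shift every letter 13 places forward in the alphabet (wrapping around) — i.e. ROT13.
So "fork" becomes "sbex".

sbex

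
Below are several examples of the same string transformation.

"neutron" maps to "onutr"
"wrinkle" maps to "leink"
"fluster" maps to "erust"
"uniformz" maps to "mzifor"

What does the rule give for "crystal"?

The pattern: delete the first 2 characters, then move the last 2 characters to the front (rotate right by 2).
"crystal" → "ystal" → "alyst".

alyst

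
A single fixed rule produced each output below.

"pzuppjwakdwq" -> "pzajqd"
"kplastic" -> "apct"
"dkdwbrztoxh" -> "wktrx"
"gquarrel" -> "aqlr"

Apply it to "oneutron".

Rule — keep every other character starting from the second (positions 2nd, 4th, 6th, ...), then swap each adjacent pair of characters (1↔2, 3↔4, ...).
Applying both steps to "oneutron": "nurn", then "unnr".

unnr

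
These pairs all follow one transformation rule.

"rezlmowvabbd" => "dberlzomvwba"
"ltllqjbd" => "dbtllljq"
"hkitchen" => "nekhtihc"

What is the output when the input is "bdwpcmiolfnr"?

The transformation: swap each adjacent pair of characters (1↔2, 3↔4, ...), then move the last 2 characters to the front (rotate right by 2).
Applying that to "bdwpcmiolfnr" gives "rndbpwmcoifl".

rndbpwmcoifl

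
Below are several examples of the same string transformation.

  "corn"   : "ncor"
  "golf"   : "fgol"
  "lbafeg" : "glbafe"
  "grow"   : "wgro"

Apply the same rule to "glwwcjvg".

Rule — move the last character to the front.
For "glwwcjvg" the result is "gglwwcjv".

gglwwcjv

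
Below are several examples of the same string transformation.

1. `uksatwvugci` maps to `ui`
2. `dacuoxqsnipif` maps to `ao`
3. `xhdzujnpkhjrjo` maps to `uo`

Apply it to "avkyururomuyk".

uu

Rule — keep one character in every 3, starting at position 2 (positions 2nd, 5th, 8th, ...), then keep only the vowels.
Working it through for "avkyururomuyk": intermediate "vuru", final "uu".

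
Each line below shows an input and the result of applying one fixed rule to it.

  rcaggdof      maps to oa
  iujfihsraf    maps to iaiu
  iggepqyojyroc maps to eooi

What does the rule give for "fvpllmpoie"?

oie

The rule is to move the first 3 characters to the end (rotate left by 3), then keep only the vowels.
On "fvpllmpoie": the first step gives "llmpoiefvp", and the second then gives "oie".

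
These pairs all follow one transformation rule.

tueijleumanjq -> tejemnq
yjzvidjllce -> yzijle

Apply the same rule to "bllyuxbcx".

Rule — keep every other character starting from the first (positions 1st, 3rd, 5th, ...).
So "bllyuxbcx" becomes "blubx".

blubx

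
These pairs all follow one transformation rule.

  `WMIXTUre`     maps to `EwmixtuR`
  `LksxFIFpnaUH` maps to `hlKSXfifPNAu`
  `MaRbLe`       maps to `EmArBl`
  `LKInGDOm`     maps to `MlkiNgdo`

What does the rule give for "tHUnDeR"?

rThuNdE

What's happening: flip the case of every letter, then move the last character to the front.
On "tHUnDeR": the first step gives "ThuNdEr", and the second then gives "rThuNdE".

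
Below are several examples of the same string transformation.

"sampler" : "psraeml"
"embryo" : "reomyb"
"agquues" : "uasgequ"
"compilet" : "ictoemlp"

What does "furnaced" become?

The pattern: take characters alternately from the front and the back (1st, last, 2nd, 2nd-last, ...), then move the last character to the front.
Applying both steps to "furnaced": "fduercna", then "afduercn".

afduercn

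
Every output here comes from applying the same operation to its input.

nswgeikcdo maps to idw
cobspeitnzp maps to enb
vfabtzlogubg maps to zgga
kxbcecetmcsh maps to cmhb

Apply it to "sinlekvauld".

The pattern: keep one character in every 3, starting at position 3 (positions 3rd, 6th, 9th, ...), then move the first character to the end.
For "sinlekvauld", step one produces "nku"; step two turns that into "kun".

kun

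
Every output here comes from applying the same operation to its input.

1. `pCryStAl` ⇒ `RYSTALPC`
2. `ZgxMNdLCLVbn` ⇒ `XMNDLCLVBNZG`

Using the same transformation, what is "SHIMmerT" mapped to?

The pattern: move the first 2 characters to the end (rotate left by 2), then convert every letter to uppercase.
Starting from "SHIMmerT": after the first operation, "IMmerTSH"; after the second, "IMMERTSH".

IMMERTSH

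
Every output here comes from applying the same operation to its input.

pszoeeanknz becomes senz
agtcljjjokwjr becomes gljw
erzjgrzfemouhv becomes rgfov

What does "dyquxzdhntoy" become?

Rule — keep one character in every 3, starting at position 2 (positions 2nd, 5th, 8th, ...).
For "dyquxzdhntoy" the result is "yxho".

yxho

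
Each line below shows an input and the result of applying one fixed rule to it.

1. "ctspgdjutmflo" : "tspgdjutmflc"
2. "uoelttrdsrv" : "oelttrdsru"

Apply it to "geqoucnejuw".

eqoucnejug

What's happening: delete the last character, then move the first character to the end.
On "geqoucnejuw": the first step gives "geqoucneju", and the second then gives "eqoucnejug".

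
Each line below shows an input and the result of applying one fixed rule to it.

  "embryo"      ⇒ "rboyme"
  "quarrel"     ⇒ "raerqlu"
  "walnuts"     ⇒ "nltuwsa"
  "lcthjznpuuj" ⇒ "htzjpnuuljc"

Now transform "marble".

brelam

Rule — move the first 2 characters to the end (rotate left by 2), then swap each adjacent pair of characters (1↔2, 3↔4, ...).
For "marble", step one produces "rblema"; step two turns that into "brelam".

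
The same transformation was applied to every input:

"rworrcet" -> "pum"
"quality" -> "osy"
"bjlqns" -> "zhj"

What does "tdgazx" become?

rbe

What's happening: shift every letter 2 places backward in the alphabet (wrapping around), then keep only the first 3 characters.
On "tdgazx": the first step gives "rbeyxv", and the second then gives "rbe".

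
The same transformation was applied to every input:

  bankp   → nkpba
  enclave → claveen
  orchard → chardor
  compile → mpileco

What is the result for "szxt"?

The pattern: move the first 2 characters to the end (rotate left by 2).
"szxt" → "xtsz".

xtsz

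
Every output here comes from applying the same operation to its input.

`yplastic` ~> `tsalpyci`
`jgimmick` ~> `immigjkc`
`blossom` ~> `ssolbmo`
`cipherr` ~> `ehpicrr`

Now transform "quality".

ilauqyt

Looking at the pairs, the operation is to reverse the string, then move the first 2 characters to the end (rotate left by 2).
For "quality", step one produces "ytilauq"; step two turns that into "ilauqyt".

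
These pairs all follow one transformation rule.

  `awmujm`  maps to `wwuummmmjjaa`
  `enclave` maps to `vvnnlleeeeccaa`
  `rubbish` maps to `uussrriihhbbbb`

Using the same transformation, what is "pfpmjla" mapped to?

ppppmmlljjffaa

The pattern: sort the characters into reverse alphabetical order, then double every character.
Working it through for "pfpmjla": intermediate "ppmljfa", final "ppppmmlljjffaa".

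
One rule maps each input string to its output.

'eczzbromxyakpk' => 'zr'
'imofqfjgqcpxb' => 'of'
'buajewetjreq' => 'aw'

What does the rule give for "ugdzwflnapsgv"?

In each case the input is transformed by: keep one character in every 3, starting at position 3 (positions 3rd, 6th, 9th, ...), then delete the last 2 characters.
So "ugdzwflnapsgv" becomes "df".
(Check on "imofqfjgqcpxb": → "ofqx" → "of" ✓)

df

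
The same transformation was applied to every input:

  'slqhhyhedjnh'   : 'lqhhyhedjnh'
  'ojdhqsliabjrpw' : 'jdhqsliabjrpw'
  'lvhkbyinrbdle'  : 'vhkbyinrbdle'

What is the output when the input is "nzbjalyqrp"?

zbjalyqrp

Rule — delete the first character.
Doing the same to "nzbjalyqrp": "zbjalyqrp".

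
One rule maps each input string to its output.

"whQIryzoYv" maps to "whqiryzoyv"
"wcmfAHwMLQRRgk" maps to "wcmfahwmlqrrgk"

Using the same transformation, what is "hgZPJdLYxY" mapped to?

hgzpjdlyxy

The transformation: convert every letter to lowercase.
Doing the same to "hgZPJdLYxY": "hgzpjdlyxy".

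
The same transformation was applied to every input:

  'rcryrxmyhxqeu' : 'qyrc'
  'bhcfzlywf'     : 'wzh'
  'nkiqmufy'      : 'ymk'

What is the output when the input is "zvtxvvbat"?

avv

In each case the input is transformed by: keep one character in every 3, starting at position 2 (positions 2nd, 5th, 8th, ...), then reverse the string.
Working it through for "zvtxvvbat": intermediate "vva", final "avv".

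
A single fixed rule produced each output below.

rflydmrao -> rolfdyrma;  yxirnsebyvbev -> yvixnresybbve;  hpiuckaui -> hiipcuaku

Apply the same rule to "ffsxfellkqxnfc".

Each output is the input with this applied: move the last character to the front, then swap each adjacent pair of characters (1↔2, 3↔4, ...).
Starting from "ffsxfellkqxnfc": after the first operation, "cffsxfellkqxnf"; after the second, "fcsffxleklxqfn".

fcsffxleklxqfn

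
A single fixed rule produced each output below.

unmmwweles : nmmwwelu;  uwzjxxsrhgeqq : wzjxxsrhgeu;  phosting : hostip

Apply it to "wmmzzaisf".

mmzzaiw

Looking at the pairs, the operation is to delete the last 2 characters, then move the first character to the end.
Applying both steps to "wmmzzaisf": "wmmzzai", then "mmzzaiw".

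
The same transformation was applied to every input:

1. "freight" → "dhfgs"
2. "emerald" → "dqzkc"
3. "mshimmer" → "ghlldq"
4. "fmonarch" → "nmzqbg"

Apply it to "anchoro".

bgnqn

The pattern: shift every letter 1 place backward in the alphabet (wrapping around), then delete the first 2 characters.
Applying both steps to "anchoro": "zmbgnqn", then "bgnqn".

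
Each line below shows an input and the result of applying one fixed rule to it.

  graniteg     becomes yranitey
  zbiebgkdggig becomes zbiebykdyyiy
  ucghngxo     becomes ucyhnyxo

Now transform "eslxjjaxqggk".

The pattern: replace every "g" with "y".
Doing the same to "eslxjjaxqggk": "eslxjjaxqyyk".

eslxjjaxqyyk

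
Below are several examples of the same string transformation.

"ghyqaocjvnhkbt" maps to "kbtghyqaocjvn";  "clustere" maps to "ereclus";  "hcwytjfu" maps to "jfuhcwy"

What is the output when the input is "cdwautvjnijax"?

jaxcdwautvjn

The pattern: move the last 3 characters to the front (rotate right by 3), then delete the last character.
On "cdwautvjnijax" that produces "jaxcdwautvjn".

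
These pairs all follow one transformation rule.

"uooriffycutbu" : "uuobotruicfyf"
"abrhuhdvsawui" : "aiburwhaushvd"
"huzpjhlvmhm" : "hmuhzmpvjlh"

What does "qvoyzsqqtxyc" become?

What's happening: take characters alternately from the front and the back (1st, last, 2nd, 2nd-last, ...).
On "qvoyzsqqtxyc" that produces "qcvyoxytzqsq".

qcvyoxytzqsq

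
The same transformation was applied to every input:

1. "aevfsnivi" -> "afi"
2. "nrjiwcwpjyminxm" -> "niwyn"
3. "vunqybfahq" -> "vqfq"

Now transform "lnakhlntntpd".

What's happening: keep one character in every 3, starting at position 1 (positions 1st, 4th, 7th, ...).
So "lnakhlntntpd" becomes "lknt".

lknt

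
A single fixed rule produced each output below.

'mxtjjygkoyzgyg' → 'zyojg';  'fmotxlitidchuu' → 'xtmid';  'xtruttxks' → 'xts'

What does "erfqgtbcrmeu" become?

urge

The pattern: sort the characters into reverse alphabetical order, then keep one character in every 3, starting at position 1 (positions 1st, 4th, 7th, ...).
On "erfqgtbcrmeu": the first step gives "utrrqmgfeecb", and the second then gives "urge".
(Check on "fmotxlitidchuu": → "xuuttomliihfdc" → "xtmid" ✓)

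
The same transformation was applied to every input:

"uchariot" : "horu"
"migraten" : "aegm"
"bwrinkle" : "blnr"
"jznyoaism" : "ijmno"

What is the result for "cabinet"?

bcnt

The pattern: keep every other character starting from the first (positions 1st, 3rd, 5th, ...), then sort the characters into alphabetical order.
Working it through for "cabinet": intermediate "cbnt", final "bcnt".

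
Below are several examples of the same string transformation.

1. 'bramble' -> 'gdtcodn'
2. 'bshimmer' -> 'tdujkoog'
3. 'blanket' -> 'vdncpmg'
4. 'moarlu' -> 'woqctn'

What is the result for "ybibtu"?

wadkdv

The rule is to shift every letter 2 places forward in the alphabet (wrapping around), then move the last character to the front.
For "ybibtu", step one produces "adkdvw"; step two turns that into "wadkdv".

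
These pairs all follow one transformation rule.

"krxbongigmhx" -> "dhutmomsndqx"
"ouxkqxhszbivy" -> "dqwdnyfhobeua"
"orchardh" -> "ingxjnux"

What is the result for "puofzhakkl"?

ulfngqqrva

What's happening: move the first 2 characters to the end (rotate left by 2), then shift every letter 6 places forward in the alphabet (wrapping around).
For "puofzhakkl", step one produces "ofzhakklpu"; step two turns that into "ulfngqqrva".
(Check on "krxbongigmhx": → "xbongigmhxkr" → "dhutmomsndqx" ✓)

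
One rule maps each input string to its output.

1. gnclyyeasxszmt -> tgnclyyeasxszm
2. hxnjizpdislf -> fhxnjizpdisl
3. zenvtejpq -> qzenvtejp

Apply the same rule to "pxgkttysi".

ipxgkttys

The transformation: move the last character to the front.
For "pxgkttysi" the result is "ipxgkttys".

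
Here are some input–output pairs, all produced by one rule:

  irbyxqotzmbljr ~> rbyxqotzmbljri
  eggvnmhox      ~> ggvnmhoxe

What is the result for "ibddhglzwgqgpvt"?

Looking at the pairs, the operation is to move the first character to the end.
On "ibddhglzwgqgpvt" that produces "bddhglzwgqgpvti".

bddhglzwgqgpvti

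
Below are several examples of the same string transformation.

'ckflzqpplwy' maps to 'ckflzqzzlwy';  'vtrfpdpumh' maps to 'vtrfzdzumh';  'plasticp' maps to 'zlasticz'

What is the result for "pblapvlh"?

zblazvlh

The rule is to replace every "p" with "z".
Applying that to "pblapvlh" gives "zblazvlh".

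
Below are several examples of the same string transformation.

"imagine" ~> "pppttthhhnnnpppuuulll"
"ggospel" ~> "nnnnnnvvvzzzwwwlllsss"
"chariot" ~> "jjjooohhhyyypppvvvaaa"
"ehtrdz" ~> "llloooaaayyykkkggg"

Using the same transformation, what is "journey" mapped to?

qqqvvvbbbyyyuuulllfff

Rule — shift every letter 7 places forward in the alphabet (wrapping around), then repeat every character 3 times.
For "journey" the result is "qqqvvvbbbyyyuuulllfff".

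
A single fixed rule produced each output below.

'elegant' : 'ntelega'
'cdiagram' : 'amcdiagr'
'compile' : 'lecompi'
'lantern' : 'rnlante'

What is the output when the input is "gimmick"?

The pattern: move the last 2 characters to the front (rotate right by 2).
For "gimmick" the result is "ckgimmi".

ckgimmi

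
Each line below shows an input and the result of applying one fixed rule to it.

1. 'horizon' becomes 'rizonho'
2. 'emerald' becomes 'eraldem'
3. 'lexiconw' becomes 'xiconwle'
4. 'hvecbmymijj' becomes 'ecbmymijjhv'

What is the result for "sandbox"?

Rule — move the first 2 characters to the end (rotate left by 2).
Applying that to "sandbox" gives "ndboxsa".

ndboxsa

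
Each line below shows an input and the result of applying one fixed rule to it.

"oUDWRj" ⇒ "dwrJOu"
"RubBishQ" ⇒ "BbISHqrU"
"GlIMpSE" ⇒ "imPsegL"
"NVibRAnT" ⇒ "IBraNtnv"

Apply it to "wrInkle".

iNKLEWR

Looking at the pairs, the operation is to move the first 2 characters to the end (rotate left by 2), then flip the case of every letter.
Applying both steps to "wrInkle": "Inklewr", then "iNKLEWR".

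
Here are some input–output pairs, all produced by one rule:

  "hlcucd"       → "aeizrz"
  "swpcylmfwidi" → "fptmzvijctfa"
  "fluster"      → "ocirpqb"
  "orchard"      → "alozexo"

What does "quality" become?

Each output is the input with this applied: move the last character to the front, then shift every letter 3 places backward in the alphabet (wrapping around).
For "quality", step one produces "yqualit"; step two turns that into "vnrxifq".

vnrxifq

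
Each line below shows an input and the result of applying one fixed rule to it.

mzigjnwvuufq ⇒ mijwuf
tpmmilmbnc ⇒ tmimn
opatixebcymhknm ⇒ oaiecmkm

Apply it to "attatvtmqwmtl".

The rule is to keep every other character starting from the first (positions 1st, 3rd, 5th, ...).
On "attatvtmqwmtl" that produces "atttqml".

atttqml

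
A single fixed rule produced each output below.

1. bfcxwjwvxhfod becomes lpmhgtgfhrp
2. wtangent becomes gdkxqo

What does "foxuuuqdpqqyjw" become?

pyheeeanzaai

The pattern: shift every letter 10 places forward in the alphabet (wrapping around), then delete the last 2 characters.
On "foxuuuqdpqqyjw": the first step gives "pyheeeanzaaitg", and the second then gives "pyheeeanzaai".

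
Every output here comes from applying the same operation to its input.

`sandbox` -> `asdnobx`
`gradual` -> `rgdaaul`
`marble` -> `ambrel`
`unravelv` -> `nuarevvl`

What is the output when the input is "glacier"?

lgcaeir

The transformation: swap each adjacent pair of characters (1↔2, 3↔4, ...).
On "glacier" that produces "lgcaeir".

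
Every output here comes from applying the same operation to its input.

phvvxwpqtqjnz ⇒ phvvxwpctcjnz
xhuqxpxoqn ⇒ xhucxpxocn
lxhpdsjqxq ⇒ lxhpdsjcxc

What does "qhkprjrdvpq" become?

The transformation: replace every "q" with "c".
For "qhkprjrdvpq" the result is "chkprjrdvpc".

chkprjrdvpc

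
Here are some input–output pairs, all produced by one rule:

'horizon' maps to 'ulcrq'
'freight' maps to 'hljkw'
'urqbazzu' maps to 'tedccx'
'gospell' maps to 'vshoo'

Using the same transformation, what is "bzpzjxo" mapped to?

scmar

What's happening: delete the first 2 characters, then shift every letter 3 places forward in the alphabet (wrapping around).
"bzpzjxo" → "pzjxo" → "scmar".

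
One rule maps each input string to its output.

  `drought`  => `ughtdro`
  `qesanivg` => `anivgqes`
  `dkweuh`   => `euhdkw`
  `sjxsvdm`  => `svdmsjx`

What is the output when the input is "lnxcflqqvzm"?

The pattern: move the first 3 characters to the end (rotate left by 3).
Doing the same to "lnxcflqqvzm": "cflqqvzmlnx".

cflqqvzmlnx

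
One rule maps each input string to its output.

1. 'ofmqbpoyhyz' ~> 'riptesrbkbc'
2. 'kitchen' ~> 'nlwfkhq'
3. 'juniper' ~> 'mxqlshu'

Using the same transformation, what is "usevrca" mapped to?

The rule is to shift every letter 3 places forward in the alphabet (wrapping around).
Doing the same to "usevrca": "xvhyufd".

xvhyufd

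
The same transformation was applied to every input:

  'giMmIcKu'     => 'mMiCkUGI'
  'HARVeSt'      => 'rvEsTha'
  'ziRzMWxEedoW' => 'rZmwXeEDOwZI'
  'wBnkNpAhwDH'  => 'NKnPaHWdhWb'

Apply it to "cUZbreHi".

The transformation: move the first 2 characters to the end (rotate left by 2), then flip the case of every letter.
On "cUZbreHi": the first step gives "ZbreHicU", and the second then gives "zBREhICu".
(Check on "giMmIcKu": → "MmIcKugi" → "mMiCkUGI" ✓)

zBREhICu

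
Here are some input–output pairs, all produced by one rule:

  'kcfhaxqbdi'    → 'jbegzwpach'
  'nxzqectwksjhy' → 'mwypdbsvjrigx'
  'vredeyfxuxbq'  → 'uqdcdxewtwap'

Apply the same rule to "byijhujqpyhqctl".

axhigtipoxgpbsk

The transformation: shift every letter 1 place backward in the alphabet (wrapping around).
On "byijhujqpyhqctl" that produces "axhigtipoxgpbsk".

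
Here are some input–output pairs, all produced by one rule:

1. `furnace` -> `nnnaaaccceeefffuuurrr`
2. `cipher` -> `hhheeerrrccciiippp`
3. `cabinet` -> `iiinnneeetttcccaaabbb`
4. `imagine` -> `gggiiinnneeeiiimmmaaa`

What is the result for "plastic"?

The rule is to move the first 3 characters to the end (rotate left by 3), then repeat every character 3 times.
Working it through for "plastic": intermediate "sticpla", final "ssstttiiicccppplllaaa".

ssstttiiicccppplllaaa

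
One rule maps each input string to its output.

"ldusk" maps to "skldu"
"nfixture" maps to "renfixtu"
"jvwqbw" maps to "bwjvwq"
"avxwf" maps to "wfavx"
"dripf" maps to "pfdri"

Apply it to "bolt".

The transformation: move the last 2 characters to the front (rotate right by 2).
On "bolt" that produces "ltbo".

ltbo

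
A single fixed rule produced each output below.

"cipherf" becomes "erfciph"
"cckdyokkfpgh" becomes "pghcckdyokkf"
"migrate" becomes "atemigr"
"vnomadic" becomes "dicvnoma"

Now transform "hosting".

inghost

The transformation: move the last 3 characters to the front (rotate right by 3).
On "hosting" that produces "inghost".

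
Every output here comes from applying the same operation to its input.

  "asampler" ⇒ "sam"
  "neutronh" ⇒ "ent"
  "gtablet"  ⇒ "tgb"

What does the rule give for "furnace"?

ufn

The transformation: swap each adjacent pair of characters (1↔2, 3↔4, ...), then keep only the first 3 characters.
"furnace" → "ufnrcae" → "ufn".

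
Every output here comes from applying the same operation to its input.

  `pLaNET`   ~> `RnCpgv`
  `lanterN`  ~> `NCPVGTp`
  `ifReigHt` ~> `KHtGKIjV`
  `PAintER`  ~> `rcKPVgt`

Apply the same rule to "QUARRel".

The pattern: shift every letter 2 places forward in the alphabet (wrapping around), then flip the case of every letter.
Working it through for "QUARRel": intermediate "SWCTTgn", final "swcttGN".

swcttGN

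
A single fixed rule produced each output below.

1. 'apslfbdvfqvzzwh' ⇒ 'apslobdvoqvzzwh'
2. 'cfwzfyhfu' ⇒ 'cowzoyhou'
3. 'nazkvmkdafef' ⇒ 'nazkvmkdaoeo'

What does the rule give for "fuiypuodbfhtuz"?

ouiypuodbohtuz

The rule is to replace every "f" with "o".
For "fuiypuodbfhtuz" the result is "ouiypuodbohtuz".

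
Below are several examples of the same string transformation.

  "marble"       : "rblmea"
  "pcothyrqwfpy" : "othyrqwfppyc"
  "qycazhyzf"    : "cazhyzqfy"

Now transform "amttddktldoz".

The transformation: swap the first and last characters, then move the first 2 characters to the end (rotate left by 2).
Working it through for "amttddktldoz": intermediate "zmttddktldoa", final "ttddktldoazm".
(Check on "pcothyrqwfpy": → "ycothyrqwfpp" → "othyrqwfppyc" ✓)

ttddktldoazm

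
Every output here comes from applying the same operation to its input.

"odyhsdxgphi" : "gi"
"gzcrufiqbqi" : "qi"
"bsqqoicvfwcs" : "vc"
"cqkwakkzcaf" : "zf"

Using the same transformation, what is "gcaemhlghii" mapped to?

Looking at the pairs, the operation is to keep one character in every 3, starting at position 2 (positions 2nd, 5th, 8th, ...), then keep only the last 2 characters.
Starting from "gcaemhlghii": after the first operation, "cmgi"; after the second, "gi".

gi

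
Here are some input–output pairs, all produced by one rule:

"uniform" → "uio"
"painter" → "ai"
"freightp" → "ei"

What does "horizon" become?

The pattern: delete the last 2 characters, then keep only the vowels.
Applying both steps to "horizon": "horiz", then "oi".

oi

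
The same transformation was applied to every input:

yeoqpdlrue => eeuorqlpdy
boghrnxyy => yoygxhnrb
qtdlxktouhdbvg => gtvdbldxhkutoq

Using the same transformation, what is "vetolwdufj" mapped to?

jeftuodlwv

What's happening: take characters alternately from the front and the back (1st, last, 2nd, 2nd-last, ...), then move the first character to the end.
"vetolwdufj" → "vjeftuodlw" → "jeftuodlwv".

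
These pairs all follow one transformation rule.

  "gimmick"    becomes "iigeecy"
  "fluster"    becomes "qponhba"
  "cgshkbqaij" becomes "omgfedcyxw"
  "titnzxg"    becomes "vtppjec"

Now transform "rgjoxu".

tqnkfc

Each output is the input with this applied: sort the characters into reverse alphabetical order, then shift every letter 4 places backward in the alphabet (wrapping around).
Working it through for "rgjoxu": intermediate "xurojg", final "tqnkfc".
(Check on "gimmick": → "mmkiigc" → "iigeecy" ✓)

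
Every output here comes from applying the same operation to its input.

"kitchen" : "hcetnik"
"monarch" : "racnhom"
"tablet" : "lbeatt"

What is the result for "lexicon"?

The pattern: move the last 3 characters to the front (rotate right by 3), then take characters alternately from the front and the back (1st, last, 2nd, 2nd-last, ...).
Working it through for "lexicon": intermediate "conlexi", final "cioxnel".
(Check on "kitchen": → "henkitc" → "hcetnik" ✓)

cioxnel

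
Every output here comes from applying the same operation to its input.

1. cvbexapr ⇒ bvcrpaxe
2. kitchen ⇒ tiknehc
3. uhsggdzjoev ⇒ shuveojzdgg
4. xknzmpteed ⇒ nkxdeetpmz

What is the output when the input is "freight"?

erfthgi

The pattern: reverse the string, then move the last 3 characters to the front (rotate right by 3).
Working it through for "freight": intermediate "thgierf", final "erfthgi".
(Check on "kitchen": → "nehctik" → "tiknehc" ✓)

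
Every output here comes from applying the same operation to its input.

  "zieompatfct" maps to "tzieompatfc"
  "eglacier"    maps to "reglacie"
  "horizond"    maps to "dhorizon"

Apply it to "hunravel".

Looking at the pairs, the operation is to move the last character to the front.
Applying that to "hunravel" gives "lhunrave".

lhunrave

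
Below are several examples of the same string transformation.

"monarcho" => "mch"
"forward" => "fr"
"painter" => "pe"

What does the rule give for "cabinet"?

The rule is to swap each adjacent pair of characters (1↔2, 3↔4, ...), then keep one character in every 3, starting at position 2 (positions 2nd, 5th, 8th, ...).
On "cabinet": the first step gives "acibent", and the second then gives "ce".

ce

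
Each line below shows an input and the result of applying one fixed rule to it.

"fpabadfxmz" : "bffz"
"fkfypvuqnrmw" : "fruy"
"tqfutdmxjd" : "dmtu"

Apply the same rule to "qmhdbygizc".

cdgq

The transformation: keep one character in every 3, starting at position 1 (positions 1st, 4th, 7th, ...), then sort the characters into alphabetical order.
Applying both steps to "qmhdbygizc": "qdgc", then "cdgq".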